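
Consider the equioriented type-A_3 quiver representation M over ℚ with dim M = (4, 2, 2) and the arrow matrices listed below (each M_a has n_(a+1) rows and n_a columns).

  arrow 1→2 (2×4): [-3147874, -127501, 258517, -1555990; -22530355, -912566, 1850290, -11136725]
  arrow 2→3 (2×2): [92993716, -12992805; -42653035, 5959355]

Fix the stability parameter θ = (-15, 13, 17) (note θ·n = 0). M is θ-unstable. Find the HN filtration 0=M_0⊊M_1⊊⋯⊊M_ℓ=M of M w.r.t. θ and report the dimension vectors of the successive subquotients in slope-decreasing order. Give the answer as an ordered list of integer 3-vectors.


Barcode: M ≅ I[1,1]^2, I[1,3]^2. HN layers by μ_θ (3 steps, strictly decreasing):
  μ^(1)=17; μ^(2)=13; μ^(3)=-15

((0, 0, 2); (0, 2, 0); (4, 0, 0))


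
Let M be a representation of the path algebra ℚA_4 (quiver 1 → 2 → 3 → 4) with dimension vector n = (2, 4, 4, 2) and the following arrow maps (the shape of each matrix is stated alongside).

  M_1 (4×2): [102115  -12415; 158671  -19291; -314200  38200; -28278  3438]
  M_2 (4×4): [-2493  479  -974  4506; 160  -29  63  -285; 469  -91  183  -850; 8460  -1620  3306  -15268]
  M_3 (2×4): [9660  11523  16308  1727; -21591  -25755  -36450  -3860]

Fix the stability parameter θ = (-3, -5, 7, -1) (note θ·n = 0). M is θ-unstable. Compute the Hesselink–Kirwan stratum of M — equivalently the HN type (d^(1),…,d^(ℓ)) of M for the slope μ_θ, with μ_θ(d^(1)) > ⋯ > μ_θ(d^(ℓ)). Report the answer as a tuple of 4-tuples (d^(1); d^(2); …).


Barcode: M ≅ I[1,1], I[1,4], I[2,3]^2, I[2,4]. HN layers by μ_θ (5 steps, strictly decreasing):
  μ^(1)=7; μ^(2)=3; μ^(3)=-3; μ^(4)=-4; μ^(5)=-5

((0, 0, 2, 0); (0, 0, 2, 2); (1, 0, 0, 0); (1, 1, 0, 0); (0, 3, 0, 0))


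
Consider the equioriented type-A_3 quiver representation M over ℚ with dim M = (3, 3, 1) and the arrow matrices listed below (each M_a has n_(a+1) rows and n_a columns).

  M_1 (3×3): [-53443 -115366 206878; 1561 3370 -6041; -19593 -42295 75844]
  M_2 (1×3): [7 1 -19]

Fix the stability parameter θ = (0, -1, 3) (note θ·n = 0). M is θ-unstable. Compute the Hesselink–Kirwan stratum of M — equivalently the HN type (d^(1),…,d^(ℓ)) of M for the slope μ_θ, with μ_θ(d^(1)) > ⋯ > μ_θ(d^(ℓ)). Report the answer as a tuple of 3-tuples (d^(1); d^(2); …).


Barcode: M ≅ I[1,2]^2, I[1,3]. HN layers by μ_θ (2 steps, strictly decreasing):
  μ^(1)=3; μ^(2)=-1/2

((0, 0, 1); (3, 3, 0))


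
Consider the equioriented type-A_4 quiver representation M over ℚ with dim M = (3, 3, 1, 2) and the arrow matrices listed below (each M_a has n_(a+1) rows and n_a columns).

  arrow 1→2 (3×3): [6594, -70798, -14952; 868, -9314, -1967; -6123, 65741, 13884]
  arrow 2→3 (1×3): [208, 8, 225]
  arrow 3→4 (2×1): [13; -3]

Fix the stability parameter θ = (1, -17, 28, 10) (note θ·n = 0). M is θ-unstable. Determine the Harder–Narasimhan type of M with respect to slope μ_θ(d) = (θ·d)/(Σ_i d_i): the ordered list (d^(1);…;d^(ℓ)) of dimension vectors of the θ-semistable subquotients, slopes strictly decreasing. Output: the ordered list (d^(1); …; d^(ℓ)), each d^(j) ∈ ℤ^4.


Via rank(M_{q-1}∘⋯∘M_p): M ≅ I[1,1], I[1,2], I[1,4], I[2,2], I[4,4].
μ_θ-semistable layers: μ^(1)=19; μ^(2)=10; μ^(3)=1; μ^(4)=-8; μ^(5)=-17

((0, 0, 1, 1); (0, 0, 0, 1); (1, 0, 0, 0); (2, 2, 0, 0); (0, 1, 0, 0))


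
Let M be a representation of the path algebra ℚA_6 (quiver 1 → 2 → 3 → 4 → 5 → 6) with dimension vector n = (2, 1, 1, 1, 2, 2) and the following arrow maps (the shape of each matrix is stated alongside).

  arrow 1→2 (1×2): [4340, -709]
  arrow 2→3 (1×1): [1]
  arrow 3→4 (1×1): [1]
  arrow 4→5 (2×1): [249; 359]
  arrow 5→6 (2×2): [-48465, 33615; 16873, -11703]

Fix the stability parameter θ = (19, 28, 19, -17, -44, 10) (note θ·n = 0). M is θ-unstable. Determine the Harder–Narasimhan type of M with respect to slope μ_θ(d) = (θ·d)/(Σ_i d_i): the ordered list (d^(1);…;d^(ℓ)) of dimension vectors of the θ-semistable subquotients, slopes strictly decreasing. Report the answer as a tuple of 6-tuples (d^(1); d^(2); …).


Interval decomposition of M: I[1,1], I[1,5], I[5,6], I[6,6].
HN type (ℓ=4): μ^(1)=19; μ^(2)=10; μ^(3)=1; μ^(4)=-44

((1, 0, 0, 0, 0, 0); (0, 0, 0, 0, 0, 2); (1, 1, 1, 1, 1, 0); (0, 0, 0, 0, 1, 0))


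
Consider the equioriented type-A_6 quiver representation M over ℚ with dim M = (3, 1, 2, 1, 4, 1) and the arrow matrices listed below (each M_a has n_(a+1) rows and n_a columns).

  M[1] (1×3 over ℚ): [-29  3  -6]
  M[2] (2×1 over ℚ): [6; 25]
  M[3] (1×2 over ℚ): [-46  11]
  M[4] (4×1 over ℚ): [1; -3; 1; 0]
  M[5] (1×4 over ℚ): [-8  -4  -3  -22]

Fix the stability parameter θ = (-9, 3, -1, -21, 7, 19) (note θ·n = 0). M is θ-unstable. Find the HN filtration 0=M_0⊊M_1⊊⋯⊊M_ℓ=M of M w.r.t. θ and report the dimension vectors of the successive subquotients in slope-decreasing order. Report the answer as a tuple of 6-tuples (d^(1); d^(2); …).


Interval decomposition of M: I[1,1]^2, I[1,6], I[3,3], I[5,5]^3.
HN type (ℓ=5): μ^(1)=19; μ^(2)=7; μ^(3)=-1; μ^(4)=-19/3; μ^(5)=-9

((0, 0, 0, 0, 0, 1); (0, 0, 0, 0, 4, 0); (0, 0, 1, 0, 0, 0); (0, 1, 1, 1, 0, 0); (3, 0, 0, 0, 0, 0))


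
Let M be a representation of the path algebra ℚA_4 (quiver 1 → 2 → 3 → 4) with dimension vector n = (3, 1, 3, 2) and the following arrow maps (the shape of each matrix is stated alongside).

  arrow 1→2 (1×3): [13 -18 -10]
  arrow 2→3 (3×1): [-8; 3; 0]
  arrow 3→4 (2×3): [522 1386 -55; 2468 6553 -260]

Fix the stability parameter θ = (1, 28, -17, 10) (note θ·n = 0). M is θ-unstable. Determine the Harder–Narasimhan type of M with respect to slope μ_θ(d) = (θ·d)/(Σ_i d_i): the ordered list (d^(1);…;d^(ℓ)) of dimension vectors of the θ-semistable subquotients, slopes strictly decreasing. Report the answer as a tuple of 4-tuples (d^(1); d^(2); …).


Interval decomposition of M: I[1,1]^2, I[1,4], I[3,3], I[3,4].
HN type (ℓ=4): μ^(1)=10; μ^(2)=11/2; μ^(3)=1; μ^(4)=-17

((0, 0, 0, 2); (0, 1, 1, 0); (3, 0, 0, 0); (0, 0, 2, 0))


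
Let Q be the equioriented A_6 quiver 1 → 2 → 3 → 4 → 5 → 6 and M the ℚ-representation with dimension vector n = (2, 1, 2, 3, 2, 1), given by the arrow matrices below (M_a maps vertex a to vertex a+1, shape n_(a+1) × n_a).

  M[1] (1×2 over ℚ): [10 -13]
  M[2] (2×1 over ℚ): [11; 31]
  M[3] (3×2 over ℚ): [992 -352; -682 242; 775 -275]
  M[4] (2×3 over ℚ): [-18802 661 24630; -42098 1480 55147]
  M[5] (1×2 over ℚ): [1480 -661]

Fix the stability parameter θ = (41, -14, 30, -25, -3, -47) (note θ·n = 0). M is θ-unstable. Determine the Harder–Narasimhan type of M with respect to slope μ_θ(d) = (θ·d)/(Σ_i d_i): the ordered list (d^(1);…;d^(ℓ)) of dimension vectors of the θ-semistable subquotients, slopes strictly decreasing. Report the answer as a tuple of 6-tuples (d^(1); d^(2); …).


Barcode: M ≅ I[1,1], I[1,3], I[3,6], I[4,4], I[4,5]. HN layers by μ_θ (6 steps, strictly decreasing):
  μ^(1)=41; μ^(2)=30; μ^(3)=27/2; μ^(4)=-3; μ^(5)=-45/4; μ^(6)=-25

((1, 0, 0, 0, 0, 0); (0, 0, 1, 0, 0, 0); (1, 1, 0, 0, 0, 0); (0, 0, 0, 0, 1, 0); (0, 0, 1, 1, 1, 1); (0, 0, 0, 2, 0, 0))


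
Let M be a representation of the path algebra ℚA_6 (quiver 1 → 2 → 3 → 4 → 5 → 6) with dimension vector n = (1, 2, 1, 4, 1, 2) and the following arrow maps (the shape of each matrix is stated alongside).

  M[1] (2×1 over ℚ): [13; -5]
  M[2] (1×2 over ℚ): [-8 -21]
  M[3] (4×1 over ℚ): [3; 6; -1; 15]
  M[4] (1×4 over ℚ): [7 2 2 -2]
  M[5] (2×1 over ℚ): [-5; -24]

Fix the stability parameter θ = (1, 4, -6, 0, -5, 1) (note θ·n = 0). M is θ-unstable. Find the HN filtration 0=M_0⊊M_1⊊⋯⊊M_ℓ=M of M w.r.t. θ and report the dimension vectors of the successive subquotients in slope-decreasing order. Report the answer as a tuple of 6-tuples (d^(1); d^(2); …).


Via rank(M_{q-1}∘⋯∘M_p): M ≅ I[1,6], I[2,2], I[4,4]^3, I[6,6].
μ_θ-semistable layers: μ^(1)=4; μ^(2)=1; μ^(3)=0; μ^(4)=-6/5

((0, 1, 0, 0, 0, 0); (0, 0, 0, 0, 0, 2); (0, 0, 0, 3, 0, 0); (1, 1, 1, 1, 1, 0))


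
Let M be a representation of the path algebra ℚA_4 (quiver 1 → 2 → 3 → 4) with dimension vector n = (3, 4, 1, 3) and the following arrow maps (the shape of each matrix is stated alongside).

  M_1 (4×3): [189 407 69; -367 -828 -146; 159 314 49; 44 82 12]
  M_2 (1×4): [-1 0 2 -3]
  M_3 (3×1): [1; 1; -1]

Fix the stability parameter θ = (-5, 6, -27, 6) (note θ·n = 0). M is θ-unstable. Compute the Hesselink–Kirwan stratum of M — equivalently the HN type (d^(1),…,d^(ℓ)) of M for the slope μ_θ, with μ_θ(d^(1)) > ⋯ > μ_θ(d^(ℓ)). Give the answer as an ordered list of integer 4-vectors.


Interval decomposition of M: I[1,2]^2, I[1,4], I[2,2], I[4,4]^2.
HN type (ℓ=3): μ^(1)=6; μ^(2)=-5; μ^(3)=-26/3

((0, 3, 0, 3); (2, 0, 0, 0); (1, 1, 1, 0))


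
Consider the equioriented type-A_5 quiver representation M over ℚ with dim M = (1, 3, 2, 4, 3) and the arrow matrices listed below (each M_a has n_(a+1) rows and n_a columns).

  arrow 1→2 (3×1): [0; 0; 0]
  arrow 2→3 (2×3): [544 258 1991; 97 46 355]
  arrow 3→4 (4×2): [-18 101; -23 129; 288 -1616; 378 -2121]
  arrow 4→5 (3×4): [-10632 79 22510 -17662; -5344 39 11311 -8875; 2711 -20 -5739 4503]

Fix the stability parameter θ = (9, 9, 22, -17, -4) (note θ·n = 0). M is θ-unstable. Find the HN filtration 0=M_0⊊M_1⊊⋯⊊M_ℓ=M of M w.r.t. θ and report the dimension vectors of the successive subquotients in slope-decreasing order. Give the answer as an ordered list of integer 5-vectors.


Via rank(M_{q-1}∘⋯∘M_p): M ≅ I[1,1], I[2,2], I[2,5]^2, I[4,4], I[4,5].
μ_θ-semistable layers: μ^(1)=9; μ^(2)=5/2; μ^(3)=-4; μ^(4)=-17

((1, 1, 0, 0, 0); (0, 2, 2, 2, 2); (0, 0, 0, 0, 1); (0, 0, 0, 2, 0))


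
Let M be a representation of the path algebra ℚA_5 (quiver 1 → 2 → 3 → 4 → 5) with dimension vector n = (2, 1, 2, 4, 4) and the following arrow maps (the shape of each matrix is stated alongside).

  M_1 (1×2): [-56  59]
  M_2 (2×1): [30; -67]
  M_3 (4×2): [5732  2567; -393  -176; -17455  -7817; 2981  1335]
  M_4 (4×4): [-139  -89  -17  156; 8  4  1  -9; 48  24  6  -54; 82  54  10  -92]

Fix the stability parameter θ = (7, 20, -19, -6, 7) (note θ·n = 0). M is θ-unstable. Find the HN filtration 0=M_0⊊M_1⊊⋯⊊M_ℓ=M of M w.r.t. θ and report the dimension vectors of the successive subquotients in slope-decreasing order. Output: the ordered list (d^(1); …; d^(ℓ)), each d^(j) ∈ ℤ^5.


Barcode: M ≅ I[1,1], I[1,4], I[3,4], I[4,5]^2, I[5,5]^2. HN layers by μ_θ (4 steps, strictly decreasing):
  μ^(1)=7; μ^(2)=1/2; μ^(3)=-6; μ^(4)=-19

((1, 0, 0, 0, 4); (1, 1, 1, 1, 0); (0, 0, 0, 3, 0); (0, 0, 1, 0, 0))


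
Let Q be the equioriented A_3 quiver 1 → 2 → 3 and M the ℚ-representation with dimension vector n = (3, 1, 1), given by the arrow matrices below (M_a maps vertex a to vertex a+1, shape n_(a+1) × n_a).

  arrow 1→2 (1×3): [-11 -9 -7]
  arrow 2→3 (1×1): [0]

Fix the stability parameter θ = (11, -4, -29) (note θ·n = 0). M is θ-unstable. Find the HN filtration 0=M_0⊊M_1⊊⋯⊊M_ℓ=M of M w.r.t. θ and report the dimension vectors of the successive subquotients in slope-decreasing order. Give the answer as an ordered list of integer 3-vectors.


Via rank(M_{q-1}∘⋯∘M_p): M ≅ I[1,1]^2, I[1,2], I[3,3].
μ_θ-semistable layers: μ^(1)=11; μ^(2)=7/2; μ^(3)=-29

((2, 0, 0); (1, 1, 0); (0, 0, 1))


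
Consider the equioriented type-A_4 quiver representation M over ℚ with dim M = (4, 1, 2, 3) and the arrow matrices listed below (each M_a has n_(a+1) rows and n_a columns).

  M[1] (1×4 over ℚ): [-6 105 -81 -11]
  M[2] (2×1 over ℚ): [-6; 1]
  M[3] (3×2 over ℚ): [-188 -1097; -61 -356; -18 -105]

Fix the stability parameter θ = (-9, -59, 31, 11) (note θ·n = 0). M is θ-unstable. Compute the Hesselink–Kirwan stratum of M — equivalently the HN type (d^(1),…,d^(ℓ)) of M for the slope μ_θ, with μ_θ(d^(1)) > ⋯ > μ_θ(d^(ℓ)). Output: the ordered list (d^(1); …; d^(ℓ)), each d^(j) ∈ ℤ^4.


Interval decomposition of M: I[1,1]^3, I[1,4], I[3,4], I[4,4].
HN type (ℓ=4): μ^(1)=21; μ^(2)=11; μ^(3)=-9; μ^(4)=-34

((0, 0, 2, 2); (0, 0, 0, 1); (3, 0, 0, 0); (1, 1, 0, 0))


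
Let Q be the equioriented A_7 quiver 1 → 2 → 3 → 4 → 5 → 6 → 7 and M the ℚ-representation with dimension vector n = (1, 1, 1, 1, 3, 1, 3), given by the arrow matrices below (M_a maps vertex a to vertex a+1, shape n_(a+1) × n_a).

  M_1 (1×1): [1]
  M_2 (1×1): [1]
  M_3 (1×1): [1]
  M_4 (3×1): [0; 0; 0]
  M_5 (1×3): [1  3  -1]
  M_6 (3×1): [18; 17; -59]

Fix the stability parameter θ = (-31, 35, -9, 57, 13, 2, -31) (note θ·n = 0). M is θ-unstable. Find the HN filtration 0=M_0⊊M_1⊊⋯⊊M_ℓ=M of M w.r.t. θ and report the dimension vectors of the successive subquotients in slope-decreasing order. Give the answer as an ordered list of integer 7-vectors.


Interval decomposition of M: I[1,4], I[5,5]^2, I[5,7], I[7,7]^2.
HN type (ℓ=4): μ^(1)=57; μ^(2)=13; μ^(3)=-16/3; μ^(4)=-31

((0, 0, 0, 1, 0, 0, 0); (0, 1, 1, 0, 2, 0, 0); (0, 0, 0, 0, 1, 1, 1); (1, 0, 0, 0, 0, 0, 2))


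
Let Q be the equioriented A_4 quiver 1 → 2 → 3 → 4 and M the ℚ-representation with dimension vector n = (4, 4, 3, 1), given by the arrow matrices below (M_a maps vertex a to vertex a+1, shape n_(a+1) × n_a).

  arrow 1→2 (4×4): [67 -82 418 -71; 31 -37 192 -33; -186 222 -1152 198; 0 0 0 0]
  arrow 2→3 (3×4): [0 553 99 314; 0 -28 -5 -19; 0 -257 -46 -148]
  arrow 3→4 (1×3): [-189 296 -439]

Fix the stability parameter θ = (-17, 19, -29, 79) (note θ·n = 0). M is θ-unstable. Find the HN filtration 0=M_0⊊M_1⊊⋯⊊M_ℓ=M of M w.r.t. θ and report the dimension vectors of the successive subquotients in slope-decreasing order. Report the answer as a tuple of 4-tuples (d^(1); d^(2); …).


Barcode: M ≅ I[1,1]^2, I[1,2], I[1,3], I[2,3], I[2,4]. HN layers by μ_θ (4 steps, strictly decreasing):
  μ^(1)=79; μ^(2)=19; μ^(3)=-5; μ^(4)=-17

((0, 0, 0, 1); (0, 1, 0, 0); (0, 3, 3, 0); (4, 0, 0, 0))


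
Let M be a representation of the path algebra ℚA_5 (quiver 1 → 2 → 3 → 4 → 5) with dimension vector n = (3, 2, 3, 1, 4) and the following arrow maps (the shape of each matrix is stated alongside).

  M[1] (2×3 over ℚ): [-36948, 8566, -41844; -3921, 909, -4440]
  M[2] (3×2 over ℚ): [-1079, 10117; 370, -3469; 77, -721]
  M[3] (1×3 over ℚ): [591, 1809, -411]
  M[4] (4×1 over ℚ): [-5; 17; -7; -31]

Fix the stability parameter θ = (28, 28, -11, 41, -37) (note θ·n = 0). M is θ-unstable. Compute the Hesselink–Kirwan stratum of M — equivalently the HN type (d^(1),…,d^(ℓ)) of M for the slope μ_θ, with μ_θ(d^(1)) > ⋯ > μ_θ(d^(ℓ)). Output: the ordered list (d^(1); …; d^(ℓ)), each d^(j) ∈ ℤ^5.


Interval decomposition of M: I[1,1], I[1,3], I[1,5], I[3,3], I[5,5]^3.
HN type (ℓ=5): μ^(1)=28; μ^(2)=15; μ^(3)=49/5; μ^(4)=-11; μ^(5)=-37

((1, 0, 0, 0, 0); (1, 1, 1, 0, 0); (1, 1, 1, 1, 1); (0, 0, 1, 0, 0); (0, 0, 0, 0, 3))


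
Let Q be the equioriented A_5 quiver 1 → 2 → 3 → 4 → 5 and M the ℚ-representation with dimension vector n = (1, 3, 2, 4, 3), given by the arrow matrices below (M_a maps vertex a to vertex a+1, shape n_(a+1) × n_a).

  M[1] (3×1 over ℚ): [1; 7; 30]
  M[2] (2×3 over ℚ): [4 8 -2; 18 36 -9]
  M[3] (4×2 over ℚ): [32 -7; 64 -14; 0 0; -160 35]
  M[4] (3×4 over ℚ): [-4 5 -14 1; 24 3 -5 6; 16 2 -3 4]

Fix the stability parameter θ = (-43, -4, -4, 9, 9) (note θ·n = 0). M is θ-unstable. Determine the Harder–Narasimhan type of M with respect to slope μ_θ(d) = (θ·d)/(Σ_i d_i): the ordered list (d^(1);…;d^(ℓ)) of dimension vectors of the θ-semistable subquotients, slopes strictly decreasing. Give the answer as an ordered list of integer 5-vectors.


Interval decomposition of M: I[1,2], I[2,2], I[2,5], I[3,3], I[4,4], I[4,5]^2.
HN type (ℓ=3): μ^(1)=9; μ^(2)=-4; μ^(3)=-43

((0, 0, 0, 4, 3); (0, 3, 2, 0, 0); (1, 0, 0, 0, 0))


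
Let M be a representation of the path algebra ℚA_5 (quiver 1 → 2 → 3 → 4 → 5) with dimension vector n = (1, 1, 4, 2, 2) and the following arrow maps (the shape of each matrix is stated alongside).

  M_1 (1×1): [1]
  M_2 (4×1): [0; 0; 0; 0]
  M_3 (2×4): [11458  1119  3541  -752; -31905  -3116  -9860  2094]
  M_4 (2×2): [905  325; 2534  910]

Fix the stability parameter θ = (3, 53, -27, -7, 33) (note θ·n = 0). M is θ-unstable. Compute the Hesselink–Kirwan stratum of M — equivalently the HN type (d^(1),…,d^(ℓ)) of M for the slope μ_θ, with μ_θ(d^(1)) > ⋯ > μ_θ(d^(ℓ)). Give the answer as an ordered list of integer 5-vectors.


Via rank(M_{q-1}∘⋯∘M_p): M ≅ I[1,2], I[3,3]^2, I[3,4], I[3,5], I[5,5].
μ_θ-semistable layers: μ^(1)=53; μ^(2)=33; μ^(3)=3; μ^(4)=-7; μ^(5)=-27

((0, 1, 0, 0, 0); (0, 0, 0, 0, 2); (1, 0, 0, 0, 0); (0, 0, 0, 2, 0); (0, 0, 4, 0, 0))


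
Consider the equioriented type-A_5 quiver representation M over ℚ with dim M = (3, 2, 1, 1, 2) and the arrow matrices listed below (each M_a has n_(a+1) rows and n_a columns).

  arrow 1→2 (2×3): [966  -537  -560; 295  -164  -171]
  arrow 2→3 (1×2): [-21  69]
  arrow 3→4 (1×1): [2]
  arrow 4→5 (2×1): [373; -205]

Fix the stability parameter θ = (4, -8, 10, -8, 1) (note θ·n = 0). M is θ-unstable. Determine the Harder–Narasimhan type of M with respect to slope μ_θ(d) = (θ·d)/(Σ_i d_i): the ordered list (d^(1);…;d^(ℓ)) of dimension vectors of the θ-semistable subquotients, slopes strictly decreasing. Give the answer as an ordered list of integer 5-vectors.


Barcode: M ≅ I[1,1], I[1,2], I[1,5], I[5,5]. HN layers by μ_θ (3 steps, strictly decreasing):
  μ^(1)=4; μ^(2)=1; μ^(3)=-2

((1, 0, 0, 0, 0); (0, 0, 1, 1, 2); (2, 2, 0, 0, 0))


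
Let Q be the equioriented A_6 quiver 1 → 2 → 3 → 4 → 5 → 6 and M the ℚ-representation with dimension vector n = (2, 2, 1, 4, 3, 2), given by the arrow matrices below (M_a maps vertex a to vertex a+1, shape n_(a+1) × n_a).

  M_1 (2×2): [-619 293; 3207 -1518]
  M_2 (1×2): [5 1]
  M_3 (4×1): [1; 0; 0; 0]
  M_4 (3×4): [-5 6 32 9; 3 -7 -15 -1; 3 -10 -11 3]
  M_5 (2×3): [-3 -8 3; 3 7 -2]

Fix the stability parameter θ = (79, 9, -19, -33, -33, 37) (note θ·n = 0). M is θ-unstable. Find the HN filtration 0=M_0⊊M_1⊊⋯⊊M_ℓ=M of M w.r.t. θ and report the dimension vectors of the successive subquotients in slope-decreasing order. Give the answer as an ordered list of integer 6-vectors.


Via rank(M_{q-1}∘⋯∘M_p): M ≅ I[1,2], I[1,5], I[4,4], I[4,6]^2.
μ_θ-semistable layers: μ^(1)=44; μ^(2)=37; μ^(3)=3/5; μ^(4)=-33

((1, 1, 0, 0, 0, 0); (0, 0, 0, 0, 0, 2); (1, 1, 1, 1, 1, 0); (0, 0, 0, 3, 2, 0))


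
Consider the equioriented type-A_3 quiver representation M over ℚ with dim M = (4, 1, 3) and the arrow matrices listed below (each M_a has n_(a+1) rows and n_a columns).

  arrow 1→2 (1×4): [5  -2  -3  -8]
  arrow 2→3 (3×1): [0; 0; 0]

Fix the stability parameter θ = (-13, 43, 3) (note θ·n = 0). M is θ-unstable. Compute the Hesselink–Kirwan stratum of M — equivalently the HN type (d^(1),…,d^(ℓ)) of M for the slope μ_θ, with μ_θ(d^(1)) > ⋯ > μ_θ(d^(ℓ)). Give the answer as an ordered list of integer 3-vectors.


Barcode: M ≅ I[1,1]^3, I[1,2], I[3,3]^3. HN layers by μ_θ (3 steps, strictly decreasing):
  μ^(1)=43; μ^(2)=3; μ^(3)=-13

((0, 1, 0); (0, 0, 3); (4, 0, 0))


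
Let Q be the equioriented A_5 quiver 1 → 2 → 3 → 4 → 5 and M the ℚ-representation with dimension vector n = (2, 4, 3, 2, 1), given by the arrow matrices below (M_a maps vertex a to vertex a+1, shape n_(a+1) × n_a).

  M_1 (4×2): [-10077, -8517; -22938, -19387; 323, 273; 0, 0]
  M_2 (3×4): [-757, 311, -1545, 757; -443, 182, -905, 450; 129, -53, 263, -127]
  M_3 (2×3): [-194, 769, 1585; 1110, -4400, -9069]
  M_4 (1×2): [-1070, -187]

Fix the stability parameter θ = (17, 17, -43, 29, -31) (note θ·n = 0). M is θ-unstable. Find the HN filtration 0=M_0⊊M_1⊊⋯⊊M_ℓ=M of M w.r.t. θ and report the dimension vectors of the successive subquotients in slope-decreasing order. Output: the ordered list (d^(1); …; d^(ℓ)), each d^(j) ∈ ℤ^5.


Via rank(M_{q-1}∘⋯∘M_p): M ≅ I[1,4], I[1,5], I[2,2], I[2,3].
μ_θ-semistable layers: μ^(1)=29; μ^(2)=17; μ^(3)=-1; μ^(4)=-3; μ^(5)=-13

((0, 0, 0, 1, 0); (0, 1, 0, 0, 0); (0, 0, 0, 1, 1); (2, 2, 2, 0, 0); (0, 1, 1, 0, 0))


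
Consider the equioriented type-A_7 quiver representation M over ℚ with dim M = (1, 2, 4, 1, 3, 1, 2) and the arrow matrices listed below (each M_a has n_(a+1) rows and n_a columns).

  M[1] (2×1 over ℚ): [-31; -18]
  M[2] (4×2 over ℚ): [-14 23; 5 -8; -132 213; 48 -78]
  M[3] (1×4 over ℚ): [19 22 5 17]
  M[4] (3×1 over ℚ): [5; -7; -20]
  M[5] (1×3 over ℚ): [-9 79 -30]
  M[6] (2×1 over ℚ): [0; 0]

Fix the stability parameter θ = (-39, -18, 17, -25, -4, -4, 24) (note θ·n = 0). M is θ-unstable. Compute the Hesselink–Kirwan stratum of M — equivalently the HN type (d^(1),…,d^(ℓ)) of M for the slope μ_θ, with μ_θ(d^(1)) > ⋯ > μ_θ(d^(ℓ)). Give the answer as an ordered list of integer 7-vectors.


Via rank(M_{q-1}∘⋯∘M_p): M ≅ I[1,3], I[2,3], I[3,3], I[3,6], I[5,5]^2, I[7,7]^2.
μ_θ-semistable layers: μ^(1)=24; μ^(2)=17; μ^(3)=-4; μ^(4)=-18; μ^(5)=-39

((0, 0, 0, 0, 0, 0, 2); (0, 0, 3, 0, 0, 0, 0); (0, 0, 1, 1, 3, 1, 0); (0, 2, 0, 0, 0, 0, 0); (1, 0, 0, 0, 0, 0, 0))


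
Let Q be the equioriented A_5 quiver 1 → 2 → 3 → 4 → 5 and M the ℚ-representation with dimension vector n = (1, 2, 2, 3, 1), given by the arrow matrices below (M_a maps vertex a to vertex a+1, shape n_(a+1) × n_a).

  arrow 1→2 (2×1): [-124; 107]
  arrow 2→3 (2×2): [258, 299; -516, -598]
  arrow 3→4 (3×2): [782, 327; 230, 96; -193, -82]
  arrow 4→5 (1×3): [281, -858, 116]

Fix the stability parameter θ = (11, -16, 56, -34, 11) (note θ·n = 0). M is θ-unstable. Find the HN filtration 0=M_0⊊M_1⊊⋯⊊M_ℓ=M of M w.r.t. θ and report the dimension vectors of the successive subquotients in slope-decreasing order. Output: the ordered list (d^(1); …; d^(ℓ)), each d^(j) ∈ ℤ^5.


Via rank(M_{q-1}∘⋯∘M_p): M ≅ I[1,4], I[2,2], I[3,5], I[4,4].
μ_θ-semistable layers: μ^(1)=11; μ^(2)=-5/2; μ^(3)=-16; μ^(4)=-34

((0, 0, 2, 2, 1); (1, 1, 0, 0, 0); (0, 1, 0, 0, 0); (0, 0, 0, 1, 0))


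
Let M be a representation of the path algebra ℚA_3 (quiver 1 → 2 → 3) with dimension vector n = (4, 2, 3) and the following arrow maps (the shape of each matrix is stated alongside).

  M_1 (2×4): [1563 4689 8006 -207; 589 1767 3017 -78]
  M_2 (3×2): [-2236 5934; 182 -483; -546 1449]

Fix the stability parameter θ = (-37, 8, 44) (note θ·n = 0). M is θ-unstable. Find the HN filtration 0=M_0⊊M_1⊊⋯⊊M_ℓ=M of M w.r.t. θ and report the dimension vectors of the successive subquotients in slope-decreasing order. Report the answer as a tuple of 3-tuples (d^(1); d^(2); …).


Via rank(M_{q-1}∘⋯∘M_p): M ≅ I[1,1]^2, I[1,2], I[1,3], I[3,3]^2.
μ_θ-semistable layers: μ^(1)=44; μ^(2)=8; μ^(3)=-37

((0, 0, 3); (0, 2, 0); (4, 0, 0))


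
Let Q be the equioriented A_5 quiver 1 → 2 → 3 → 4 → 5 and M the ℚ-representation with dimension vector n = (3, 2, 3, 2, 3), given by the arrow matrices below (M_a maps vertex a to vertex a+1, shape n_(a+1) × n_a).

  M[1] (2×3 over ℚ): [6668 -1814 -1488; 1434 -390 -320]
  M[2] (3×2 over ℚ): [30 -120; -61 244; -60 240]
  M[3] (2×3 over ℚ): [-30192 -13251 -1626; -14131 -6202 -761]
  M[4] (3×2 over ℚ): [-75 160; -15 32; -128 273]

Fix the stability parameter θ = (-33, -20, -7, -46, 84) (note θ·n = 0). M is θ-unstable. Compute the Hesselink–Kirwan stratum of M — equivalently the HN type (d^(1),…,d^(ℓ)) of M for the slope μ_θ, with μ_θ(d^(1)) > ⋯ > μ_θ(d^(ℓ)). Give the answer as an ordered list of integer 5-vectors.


Barcode: M ≅ I[1,1], I[1,2], I[1,5], I[3,3], I[3,5], I[5,5]. HN layers by μ_θ (6 steps, strictly decreasing):
  μ^(1)=84; μ^(2)=-7; μ^(3)=-20; μ^(4)=-73/3; μ^(5)=-53/2; μ^(6)=-33

((0, 0, 0, 0, 3); (0, 0, 1, 0, 0); (0, 1, 0, 0, 0); (0, 1, 1, 1, 0); (0, 0, 1, 1, 0); (3, 0, 0, 0, 0))


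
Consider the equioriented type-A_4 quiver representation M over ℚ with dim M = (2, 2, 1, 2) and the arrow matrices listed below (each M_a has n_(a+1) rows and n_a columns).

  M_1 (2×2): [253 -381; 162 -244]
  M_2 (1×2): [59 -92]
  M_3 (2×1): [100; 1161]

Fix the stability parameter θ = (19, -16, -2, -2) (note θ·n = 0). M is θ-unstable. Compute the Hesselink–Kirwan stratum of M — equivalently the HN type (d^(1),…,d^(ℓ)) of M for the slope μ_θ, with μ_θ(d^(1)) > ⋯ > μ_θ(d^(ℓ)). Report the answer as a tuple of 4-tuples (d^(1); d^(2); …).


Barcode: M ≅ I[1,2], I[1,4], I[4,4]. HN layers by μ_θ (3 steps, strictly decreasing):
  μ^(1)=3/2; μ^(2)=-1/4; μ^(3)=-2

((1, 1, 0, 0); (1, 1, 1, 1); (0, 0, 0, 1))


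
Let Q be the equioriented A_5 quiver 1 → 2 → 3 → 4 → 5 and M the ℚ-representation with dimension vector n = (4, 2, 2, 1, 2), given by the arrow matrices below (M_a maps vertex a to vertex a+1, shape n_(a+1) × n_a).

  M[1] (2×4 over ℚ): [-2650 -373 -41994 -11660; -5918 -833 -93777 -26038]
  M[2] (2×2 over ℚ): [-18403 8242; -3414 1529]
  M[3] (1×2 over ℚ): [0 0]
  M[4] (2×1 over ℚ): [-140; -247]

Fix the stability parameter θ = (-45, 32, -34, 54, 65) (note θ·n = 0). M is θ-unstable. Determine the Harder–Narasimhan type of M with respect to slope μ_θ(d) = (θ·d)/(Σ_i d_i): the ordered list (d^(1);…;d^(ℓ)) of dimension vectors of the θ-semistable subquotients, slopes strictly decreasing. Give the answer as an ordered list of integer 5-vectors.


Barcode: M ≅ I[1,1]^2, I[1,3]^2, I[4,5], I[5,5]. HN layers by μ_θ (4 steps, strictly decreasing):
  μ^(1)=65; μ^(2)=54; μ^(3)=-1; μ^(4)=-45

((0, 0, 0, 0, 2); (0, 0, 0, 1, 0); (0, 2, 2, 0, 0); (4, 0, 0, 0, 0))


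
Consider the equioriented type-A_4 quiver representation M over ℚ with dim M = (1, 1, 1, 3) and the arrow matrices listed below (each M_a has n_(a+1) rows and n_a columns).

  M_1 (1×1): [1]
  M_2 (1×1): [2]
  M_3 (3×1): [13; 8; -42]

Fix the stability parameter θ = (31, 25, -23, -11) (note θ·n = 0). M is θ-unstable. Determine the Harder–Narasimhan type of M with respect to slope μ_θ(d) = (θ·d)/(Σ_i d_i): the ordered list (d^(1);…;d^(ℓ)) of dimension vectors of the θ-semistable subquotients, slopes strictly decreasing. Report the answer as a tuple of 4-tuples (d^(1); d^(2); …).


Interval decomposition of M: I[1,4], I[4,4]^2.
HN type (ℓ=2): μ^(1)=11/2; μ^(2)=-11

((1, 1, 1, 1); (0, 0, 0, 2))


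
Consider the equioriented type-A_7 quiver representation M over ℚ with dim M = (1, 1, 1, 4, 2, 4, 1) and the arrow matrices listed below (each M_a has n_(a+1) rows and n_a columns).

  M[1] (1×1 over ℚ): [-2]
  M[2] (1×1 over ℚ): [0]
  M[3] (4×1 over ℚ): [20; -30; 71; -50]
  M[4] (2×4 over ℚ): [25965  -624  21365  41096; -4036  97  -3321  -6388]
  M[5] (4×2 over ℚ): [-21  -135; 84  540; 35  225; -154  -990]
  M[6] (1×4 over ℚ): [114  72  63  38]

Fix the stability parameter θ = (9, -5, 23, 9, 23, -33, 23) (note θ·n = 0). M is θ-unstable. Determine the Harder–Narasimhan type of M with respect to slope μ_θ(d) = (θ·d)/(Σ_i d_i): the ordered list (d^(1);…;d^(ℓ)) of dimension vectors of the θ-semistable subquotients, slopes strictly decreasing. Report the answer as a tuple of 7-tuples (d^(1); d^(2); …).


Interval decomposition of M: I[1,2], I[3,5], I[4,4]^2, I[4,7], I[6,6]^3.
HN type (ℓ=6): μ^(1)=23; μ^(2)=16; μ^(3)=9; μ^(4)=2; μ^(5)=-1/3; μ^(6)=-33

((0, 0, 0, 0, 1, 0, 1); (0, 0, 1, 1, 0, 0, 0); (0, 0, 0, 2, 0, 0, 0); (1, 1, 0, 0, 0, 0, 0); (0, 0, 0, 1, 1, 1, 0); (0, 0, 0, 0, 0, 3, 0))


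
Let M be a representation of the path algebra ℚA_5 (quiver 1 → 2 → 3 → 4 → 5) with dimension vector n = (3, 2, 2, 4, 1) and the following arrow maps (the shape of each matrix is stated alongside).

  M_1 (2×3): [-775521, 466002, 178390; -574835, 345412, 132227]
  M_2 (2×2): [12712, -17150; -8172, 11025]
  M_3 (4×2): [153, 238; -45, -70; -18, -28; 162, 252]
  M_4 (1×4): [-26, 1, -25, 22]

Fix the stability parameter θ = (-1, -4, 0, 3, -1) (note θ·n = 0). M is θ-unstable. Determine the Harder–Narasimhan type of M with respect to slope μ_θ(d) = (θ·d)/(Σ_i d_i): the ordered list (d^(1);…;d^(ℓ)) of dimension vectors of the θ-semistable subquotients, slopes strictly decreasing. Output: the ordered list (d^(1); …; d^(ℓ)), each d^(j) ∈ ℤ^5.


Interval decomposition of M: I[1,1], I[1,2], I[1,3], I[3,5], I[4,4]^3.
HN type (ℓ=5): μ^(1)=3; μ^(2)=1; μ^(3)=0; μ^(4)=-1; μ^(5)=-5/2

((0, 0, 0, 3, 0); (0, 0, 0, 1, 1); (0, 0, 2, 0, 0); (1, 0, 0, 0, 0); (2, 2, 0, 0, 0))


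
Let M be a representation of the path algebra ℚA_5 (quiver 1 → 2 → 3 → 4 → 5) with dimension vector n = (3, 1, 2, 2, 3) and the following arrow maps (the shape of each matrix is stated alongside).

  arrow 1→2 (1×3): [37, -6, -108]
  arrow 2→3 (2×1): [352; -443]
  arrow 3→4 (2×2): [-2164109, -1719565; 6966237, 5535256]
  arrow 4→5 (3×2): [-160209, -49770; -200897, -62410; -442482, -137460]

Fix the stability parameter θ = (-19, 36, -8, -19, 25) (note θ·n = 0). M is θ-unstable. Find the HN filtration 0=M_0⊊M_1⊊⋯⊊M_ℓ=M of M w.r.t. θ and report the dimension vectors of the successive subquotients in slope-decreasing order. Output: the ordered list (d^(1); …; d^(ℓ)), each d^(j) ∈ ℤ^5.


Barcode: M ≅ I[1,1]^2, I[1,5], I[3,4], I[5,5]^2. HN layers by μ_θ (4 steps, strictly decreasing):
  μ^(1)=25; μ^(2)=3; μ^(3)=-27/2; μ^(4)=-19

((0, 0, 0, 0, 3); (0, 1, 1, 1, 0); (0, 0, 1, 1, 0); (3, 0, 0, 0, 0))


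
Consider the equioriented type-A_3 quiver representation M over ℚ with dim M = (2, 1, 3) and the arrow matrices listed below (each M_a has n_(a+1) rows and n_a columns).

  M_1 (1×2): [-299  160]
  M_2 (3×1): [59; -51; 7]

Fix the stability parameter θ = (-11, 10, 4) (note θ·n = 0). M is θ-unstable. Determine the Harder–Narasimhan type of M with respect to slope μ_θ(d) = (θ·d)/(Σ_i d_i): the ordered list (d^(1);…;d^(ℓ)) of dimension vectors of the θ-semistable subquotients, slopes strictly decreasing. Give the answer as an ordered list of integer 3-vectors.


Interval decomposition of M: I[1,1], I[1,3], I[3,3]^2.
HN type (ℓ=3): μ^(1)=7; μ^(2)=4; μ^(3)=-11

((0, 1, 1); (0, 0, 2); (2, 0, 0))


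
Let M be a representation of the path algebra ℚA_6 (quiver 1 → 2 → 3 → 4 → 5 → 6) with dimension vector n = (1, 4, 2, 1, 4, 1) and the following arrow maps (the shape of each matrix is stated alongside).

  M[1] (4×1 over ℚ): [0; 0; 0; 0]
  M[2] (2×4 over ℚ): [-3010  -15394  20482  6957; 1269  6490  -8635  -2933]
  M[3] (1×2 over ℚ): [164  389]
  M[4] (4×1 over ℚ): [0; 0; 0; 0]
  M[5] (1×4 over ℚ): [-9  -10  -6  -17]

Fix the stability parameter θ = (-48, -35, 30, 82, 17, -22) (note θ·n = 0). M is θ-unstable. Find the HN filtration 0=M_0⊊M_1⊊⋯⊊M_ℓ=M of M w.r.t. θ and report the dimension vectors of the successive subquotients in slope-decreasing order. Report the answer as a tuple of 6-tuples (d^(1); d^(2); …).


Barcode: M ≅ I[1,1], I[2,2]^2, I[2,3], I[2,4], I[5,5]^3, I[5,6]. HN layers by μ_θ (6 steps, strictly decreasing):
  μ^(1)=82; μ^(2)=30; μ^(3)=17; μ^(4)=-5/2; μ^(5)=-35; μ^(6)=-48

((0, 0, 0, 1, 0, 0); (0, 0, 2, 0, 0, 0); (0, 0, 0, 0, 3, 0); (0, 0, 0, 0, 1, 1); (0, 4, 0, 0, 0, 0); (1, 0, 0, 0, 0, 0))


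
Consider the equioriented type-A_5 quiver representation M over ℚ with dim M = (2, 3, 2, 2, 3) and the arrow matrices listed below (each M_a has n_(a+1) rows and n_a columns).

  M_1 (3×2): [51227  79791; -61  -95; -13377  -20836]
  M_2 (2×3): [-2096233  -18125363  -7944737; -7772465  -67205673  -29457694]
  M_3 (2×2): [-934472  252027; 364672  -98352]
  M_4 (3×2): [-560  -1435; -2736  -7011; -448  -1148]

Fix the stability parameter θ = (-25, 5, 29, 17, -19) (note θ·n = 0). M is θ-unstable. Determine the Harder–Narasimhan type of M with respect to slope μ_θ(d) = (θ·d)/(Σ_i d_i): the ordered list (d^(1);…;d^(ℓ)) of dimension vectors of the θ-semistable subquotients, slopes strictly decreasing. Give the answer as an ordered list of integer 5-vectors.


Via rank(M_{q-1}∘⋯∘M_p): M ≅ I[1,2], I[1,3], I[2,4], I[4,5], I[5,5]^2.
μ_θ-semistable layers: μ^(1)=29; μ^(2)=23; μ^(3)=5; μ^(4)=-1; μ^(5)=-19; μ^(6)=-25

((0, 0, 1, 0, 0); (0, 0, 1, 1, 0); (0, 3, 0, 0, 0); (0, 0, 0, 1, 1); (0, 0, 0, 0, 2); (2, 0, 0, 0, 0))


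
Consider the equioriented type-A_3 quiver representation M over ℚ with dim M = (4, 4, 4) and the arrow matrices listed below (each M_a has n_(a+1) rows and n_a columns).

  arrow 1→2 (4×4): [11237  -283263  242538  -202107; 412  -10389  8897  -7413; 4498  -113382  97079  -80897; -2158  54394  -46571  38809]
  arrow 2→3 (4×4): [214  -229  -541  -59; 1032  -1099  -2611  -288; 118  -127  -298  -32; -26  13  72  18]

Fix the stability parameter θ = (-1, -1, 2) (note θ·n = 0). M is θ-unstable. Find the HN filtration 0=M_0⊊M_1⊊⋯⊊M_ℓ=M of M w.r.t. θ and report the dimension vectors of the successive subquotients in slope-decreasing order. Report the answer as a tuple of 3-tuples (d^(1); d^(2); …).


Barcode: M ≅ I[1,2], I[1,3]^3, I[3,3]. HN layers by μ_θ (2 steps, strictly decreasing):
  μ^(1)=2; μ^(2)=-1

((0, 0, 4); (4, 4, 0))


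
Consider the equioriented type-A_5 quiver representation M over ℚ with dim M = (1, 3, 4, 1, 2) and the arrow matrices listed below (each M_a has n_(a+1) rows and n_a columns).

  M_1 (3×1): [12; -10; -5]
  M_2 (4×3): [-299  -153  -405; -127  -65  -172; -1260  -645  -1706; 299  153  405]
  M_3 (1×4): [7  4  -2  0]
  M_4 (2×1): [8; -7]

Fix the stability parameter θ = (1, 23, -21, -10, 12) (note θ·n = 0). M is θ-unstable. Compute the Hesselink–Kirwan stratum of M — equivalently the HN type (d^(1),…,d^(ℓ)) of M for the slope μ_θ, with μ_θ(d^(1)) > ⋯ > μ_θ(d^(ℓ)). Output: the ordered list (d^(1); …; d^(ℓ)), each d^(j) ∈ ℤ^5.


Via rank(M_{q-1}∘⋯∘M_p): M ≅ I[1,5], I[2,3]^2, I[3,3], I[5,5].
μ_θ-semistable layers: μ^(1)=12; μ^(2)=1; μ^(3)=-7/4; μ^(4)=-21

((0, 0, 0, 0, 2); (0, 2, 2, 0, 0); (1, 1, 1, 1, 0); (0, 0, 1, 0, 0))


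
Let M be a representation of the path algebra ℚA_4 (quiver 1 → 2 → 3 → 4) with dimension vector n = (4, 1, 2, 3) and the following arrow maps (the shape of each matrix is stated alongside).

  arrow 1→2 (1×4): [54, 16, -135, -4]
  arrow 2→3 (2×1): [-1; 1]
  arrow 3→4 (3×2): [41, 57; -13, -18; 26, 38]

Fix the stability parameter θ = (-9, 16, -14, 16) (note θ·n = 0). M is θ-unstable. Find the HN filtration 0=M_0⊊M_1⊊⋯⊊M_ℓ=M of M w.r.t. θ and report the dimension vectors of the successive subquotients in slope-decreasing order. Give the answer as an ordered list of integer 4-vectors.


Barcode: M ≅ I[1,1]^3, I[1,4], I[3,4], I[4,4]. HN layers by μ_θ (4 steps, strictly decreasing):
  μ^(1)=16; μ^(2)=1; μ^(3)=-9; μ^(4)=-14

((0, 0, 0, 3); (0, 1, 1, 0); (4, 0, 0, 0); (0, 0, 1, 0))


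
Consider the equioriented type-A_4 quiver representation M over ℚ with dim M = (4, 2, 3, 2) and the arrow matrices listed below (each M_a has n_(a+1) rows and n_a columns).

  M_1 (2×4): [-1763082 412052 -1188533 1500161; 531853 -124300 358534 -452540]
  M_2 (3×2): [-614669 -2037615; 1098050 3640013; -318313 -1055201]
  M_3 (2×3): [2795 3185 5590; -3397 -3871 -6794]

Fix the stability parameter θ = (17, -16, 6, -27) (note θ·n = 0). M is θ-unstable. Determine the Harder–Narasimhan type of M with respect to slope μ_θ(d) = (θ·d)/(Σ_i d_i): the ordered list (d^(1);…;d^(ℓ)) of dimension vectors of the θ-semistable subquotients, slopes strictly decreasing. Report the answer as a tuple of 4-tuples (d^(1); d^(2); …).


Interval decomposition of M: I[1,1]^2, I[1,3], I[1,4], I[3,3], I[4,4].
HN type (ℓ=5): μ^(1)=17; μ^(2)=6; μ^(3)=1/2; μ^(4)=-5; μ^(5)=-27

((2, 0, 0, 0); (0, 0, 2, 0); (1, 1, 0, 0); (1, 1, 1, 1); (0, 0, 0, 1))


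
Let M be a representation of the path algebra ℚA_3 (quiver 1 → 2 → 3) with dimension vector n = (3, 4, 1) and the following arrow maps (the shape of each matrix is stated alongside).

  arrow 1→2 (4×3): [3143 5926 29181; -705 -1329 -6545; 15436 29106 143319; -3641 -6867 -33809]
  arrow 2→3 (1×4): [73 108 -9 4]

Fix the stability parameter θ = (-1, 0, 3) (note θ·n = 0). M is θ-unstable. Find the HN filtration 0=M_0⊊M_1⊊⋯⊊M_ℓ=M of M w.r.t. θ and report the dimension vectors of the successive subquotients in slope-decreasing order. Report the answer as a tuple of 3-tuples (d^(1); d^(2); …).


Interval decomposition of M: I[1,2]^2, I[1,3], I[2,2].
HN type (ℓ=3): μ^(1)=3; μ^(2)=0; μ^(3)=-1

((0, 0, 1); (0, 4, 0); (3, 0, 0))


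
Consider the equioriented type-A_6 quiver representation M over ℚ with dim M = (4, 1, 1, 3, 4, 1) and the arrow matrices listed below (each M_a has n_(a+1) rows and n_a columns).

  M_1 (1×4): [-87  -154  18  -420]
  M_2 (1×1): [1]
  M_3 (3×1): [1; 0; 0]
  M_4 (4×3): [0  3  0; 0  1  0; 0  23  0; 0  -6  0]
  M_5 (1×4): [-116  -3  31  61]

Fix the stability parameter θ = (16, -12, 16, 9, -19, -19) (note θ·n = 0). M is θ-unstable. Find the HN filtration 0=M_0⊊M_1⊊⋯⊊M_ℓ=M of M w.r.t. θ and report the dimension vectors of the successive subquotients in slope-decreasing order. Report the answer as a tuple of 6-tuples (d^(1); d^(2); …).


Barcode: M ≅ I[1,1]^3, I[1,4], I[4,4], I[4,6], I[5,5]^3. HN layers by μ_θ (6 steps, strictly decreasing):
  μ^(1)=16; μ^(2)=25/2; μ^(3)=9; μ^(4)=2; μ^(5)=-29/3; μ^(6)=-19

((3, 0, 0, 0, 0, 0); (0, 0, 1, 1, 0, 0); (0, 0, 0, 1, 0, 0); (1, 1, 0, 0, 0, 0); (0, 0, 0, 1, 1, 1); (0, 0, 0, 0, 3, 0))


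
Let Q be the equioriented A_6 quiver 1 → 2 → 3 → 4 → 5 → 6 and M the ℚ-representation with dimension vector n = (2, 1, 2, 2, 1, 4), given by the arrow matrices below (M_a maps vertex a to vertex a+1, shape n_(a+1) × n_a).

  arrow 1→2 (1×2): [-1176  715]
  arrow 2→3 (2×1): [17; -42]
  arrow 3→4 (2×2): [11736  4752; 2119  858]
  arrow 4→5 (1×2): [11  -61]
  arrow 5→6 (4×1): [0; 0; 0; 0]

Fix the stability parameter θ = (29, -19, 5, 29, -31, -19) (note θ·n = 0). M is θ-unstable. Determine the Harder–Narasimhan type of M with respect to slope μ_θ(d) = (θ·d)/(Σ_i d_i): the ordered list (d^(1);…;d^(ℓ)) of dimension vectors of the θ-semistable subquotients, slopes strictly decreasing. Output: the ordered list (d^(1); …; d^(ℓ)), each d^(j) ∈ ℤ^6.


Via rank(M_{q-1}∘⋯∘M_p): M ≅ I[1,1], I[1,5], I[3,3], I[4,4], I[6,6]^4.
μ_θ-semistable layers: μ^(1)=29; μ^(2)=5; μ^(3)=13/5; μ^(4)=-19

((1, 0, 0, 1, 0, 0); (0, 0, 1, 0, 0, 0); (1, 1, 1, 1, 1, 0); (0, 0, 0, 0, 0, 4))


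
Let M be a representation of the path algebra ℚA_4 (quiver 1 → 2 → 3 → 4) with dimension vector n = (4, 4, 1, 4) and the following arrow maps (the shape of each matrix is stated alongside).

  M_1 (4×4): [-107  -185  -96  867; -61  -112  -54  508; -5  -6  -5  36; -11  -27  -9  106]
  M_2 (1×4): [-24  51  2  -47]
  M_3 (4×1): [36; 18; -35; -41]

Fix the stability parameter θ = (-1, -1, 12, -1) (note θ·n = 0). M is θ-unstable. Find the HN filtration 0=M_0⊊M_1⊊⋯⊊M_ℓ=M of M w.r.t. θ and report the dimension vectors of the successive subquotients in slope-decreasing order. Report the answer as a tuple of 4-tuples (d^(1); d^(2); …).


Barcode: M ≅ I[1,2]^3, I[1,4], I[4,4]^3. HN layers by μ_θ (2 steps, strictly decreasing):
  μ^(1)=11/2; μ^(2)=-1

((0, 0, 1, 1); (4, 4, 0, 3))


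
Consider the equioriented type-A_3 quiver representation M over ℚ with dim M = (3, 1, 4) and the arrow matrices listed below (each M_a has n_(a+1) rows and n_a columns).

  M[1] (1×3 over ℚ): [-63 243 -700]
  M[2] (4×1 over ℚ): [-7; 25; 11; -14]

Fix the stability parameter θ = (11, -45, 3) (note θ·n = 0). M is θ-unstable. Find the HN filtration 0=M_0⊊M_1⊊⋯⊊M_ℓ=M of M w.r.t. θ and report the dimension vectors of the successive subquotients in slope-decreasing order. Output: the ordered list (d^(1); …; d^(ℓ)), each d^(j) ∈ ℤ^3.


Interval decomposition of M: I[1,1]^2, I[1,3], I[3,3]^3.
HN type (ℓ=3): μ^(1)=11; μ^(2)=3; μ^(3)=-17

((2, 0, 0); (0, 0, 4); (1, 1, 0))
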